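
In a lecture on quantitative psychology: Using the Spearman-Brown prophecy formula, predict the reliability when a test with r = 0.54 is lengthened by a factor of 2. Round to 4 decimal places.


r_new = n*r / (1 + (n-1)*r)
Numerator = 2 * 0.54 = 1.08
Denominator = 1 + 1 * 0.54 = 1.54
r_new = 1.08 / 1.54
= 0.7013


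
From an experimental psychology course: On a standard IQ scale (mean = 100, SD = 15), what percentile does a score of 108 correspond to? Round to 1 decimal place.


z = (IQ - mean) / SD
z = (108 - 100) / 15 = 0.5333
Percentile = Phi(0.5333) * 100
Phi(0.5333) = 0.703087
= 70.3


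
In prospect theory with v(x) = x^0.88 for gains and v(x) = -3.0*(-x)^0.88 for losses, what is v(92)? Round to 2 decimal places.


Since x = 92 >= 0, use v(x) = x^0.88
92^0.88 = 53.4728
v(92) = 53.47


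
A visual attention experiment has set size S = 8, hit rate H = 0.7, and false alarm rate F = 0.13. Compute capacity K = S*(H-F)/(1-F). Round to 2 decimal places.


K = S * (H - F) / (1 - F)
H - F = 0.57
1 - F = 0.87
K = 8 * 0.57 / 0.87
= 5.24


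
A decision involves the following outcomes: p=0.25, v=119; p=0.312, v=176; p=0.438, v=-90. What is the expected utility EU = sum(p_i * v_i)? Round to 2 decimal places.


EU = sum(p_i * v_i)
0.25 * 119 = 29.75
0.312 * 176 = 54.912
0.438 * -90 = -39.42
EU = 29.75 + 54.912 + -39.42
= 45.24


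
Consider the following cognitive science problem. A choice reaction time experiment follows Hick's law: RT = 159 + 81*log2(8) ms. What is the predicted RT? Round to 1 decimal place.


RT = 159 + 81 * log2(8)
log2(8) = 3.0
RT = 159 + 81 * 3.0
= 159 + 243.0
= 402.0 ms


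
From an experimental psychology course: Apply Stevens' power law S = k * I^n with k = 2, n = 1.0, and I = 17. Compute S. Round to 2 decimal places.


S = 2 * 17^1.0
17^1.0 = 17.0
S = 2 * 17.0
= 34.00


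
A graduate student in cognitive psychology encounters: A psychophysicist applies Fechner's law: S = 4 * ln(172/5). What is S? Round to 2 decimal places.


S = 4 * ln(172/5)
I/I0 = 34.4
ln(34.4) = 3.5381
S = 4 * 3.5381
= 14.15


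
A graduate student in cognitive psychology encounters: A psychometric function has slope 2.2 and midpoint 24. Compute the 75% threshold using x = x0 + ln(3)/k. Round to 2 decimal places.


At P = 0.75: 0.75 = 1/(1 + e^(-k*(x-x0)))
Solving: e^(-k*(x-x0)) = 1/3
x = x0 + ln(3)/k
ln(3) = 1.0986
x = 24 + 1.0986/2.2
= 24 + 0.4994
= 24.50


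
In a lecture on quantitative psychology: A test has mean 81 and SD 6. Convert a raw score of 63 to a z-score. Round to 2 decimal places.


z = (X - mu) / sigma
= (63 - 81) / 6
= -18 / 6
= -3.00


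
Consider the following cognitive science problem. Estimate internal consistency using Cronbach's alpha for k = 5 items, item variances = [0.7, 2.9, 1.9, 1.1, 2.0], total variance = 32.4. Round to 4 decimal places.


alpha = (k/(k-1)) * (1 - sum(s_i^2)/s_total^2)
sum(item variances) = 8.6
k/(k-1) = 5/4 = 1.25
1 - 8.6/32.4 = 1 - 0.265432 = 0.734568
alpha = 1.25 * 0.734568
= 0.9182


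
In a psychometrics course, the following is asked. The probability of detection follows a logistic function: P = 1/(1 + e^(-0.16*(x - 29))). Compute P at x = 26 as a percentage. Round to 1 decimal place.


P(x) = 1/(1 + e^(-0.16*(26 - 29)))
Exponent = -0.16 * -3 = 0.48
e^(0.48) = 1.616074
P = 1/(1 + 1.616074) = 0.382252
Percentage = 38.2


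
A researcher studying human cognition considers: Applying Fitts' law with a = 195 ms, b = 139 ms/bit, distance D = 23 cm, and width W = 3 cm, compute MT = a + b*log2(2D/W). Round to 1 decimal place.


MT = 195 + 139 * log2(2*23/3)
2D/W = 15.333333
log2(15.333333) = 3.9386
MT = 195 + 139 * 3.9386
= 742.5 ms


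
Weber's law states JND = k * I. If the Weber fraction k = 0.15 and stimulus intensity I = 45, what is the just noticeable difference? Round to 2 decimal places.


JND = k * I
JND = 0.15 * 45
= 6.75


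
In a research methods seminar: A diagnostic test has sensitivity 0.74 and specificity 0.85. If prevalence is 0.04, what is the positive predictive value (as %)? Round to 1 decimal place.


PPV = (sens * prev) / (sens * prev + (1-spec) * (1-prev))
Numerator = 0.74 * 0.04 = 0.0296
P(positive and no disease) = (1 - spec) * (1 - prev) = (1 - 0.85) * (1 - 0.04) = 0.144
Denominator = 0.0296 + 0.144 = 0.1736
PPV = 0.0296 / 0.1736 = 0.170507
As percentage = 17.1


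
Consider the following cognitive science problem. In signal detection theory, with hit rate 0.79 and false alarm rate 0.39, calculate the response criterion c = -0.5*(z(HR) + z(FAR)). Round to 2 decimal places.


c = -0.5 * (z(HR) + z(FAR))
z(0.79) = 0.8064
z(0.39) = -0.2793
c = -0.5 * (0.8064 + -0.2793)
= -0.5 * 0.5271
= -0.26


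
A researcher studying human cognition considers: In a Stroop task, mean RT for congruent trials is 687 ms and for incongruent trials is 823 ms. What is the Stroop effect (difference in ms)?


Stroop effect = RT(incongruent) - RT(congruent)
= 823 - 687
= 136 ms


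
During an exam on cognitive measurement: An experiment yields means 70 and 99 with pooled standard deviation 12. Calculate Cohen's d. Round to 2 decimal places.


Cohen's d = (M1 - M2) / S_pooled
= (70 - 99) / 12
= -29 / 12
= -2.42


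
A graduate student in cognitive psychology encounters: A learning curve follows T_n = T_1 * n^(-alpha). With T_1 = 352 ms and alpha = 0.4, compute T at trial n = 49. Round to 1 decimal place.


T_n = 352 * 49^(-0.4)
49^(-0.4) = 0.210825
T_n = 352 * 0.210825
= 74.2 ms


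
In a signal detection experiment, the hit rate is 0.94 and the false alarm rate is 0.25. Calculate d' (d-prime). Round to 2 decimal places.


d' = z(HR) - z(FAR)
z(0.94) = 1.5548
z(0.25) = -0.6745
d' = 1.5548 - -0.6745
= 2.23


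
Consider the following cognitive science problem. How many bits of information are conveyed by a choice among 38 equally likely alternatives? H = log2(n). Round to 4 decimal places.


H = log2(n)
H = log2(38)
= 5.2479


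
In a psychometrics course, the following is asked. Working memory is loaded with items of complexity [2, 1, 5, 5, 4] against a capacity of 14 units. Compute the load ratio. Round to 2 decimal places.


Total complexity = 2 + 1 + 5 + 5 + 4 = 17
Load = total / capacity = 17 / 14
= 1.21


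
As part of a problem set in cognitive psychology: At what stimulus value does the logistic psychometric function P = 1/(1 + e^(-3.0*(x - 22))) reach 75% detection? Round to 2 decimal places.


At P = 0.75: 0.75 = 1/(1 + e^(-k*(x-x0)))
Solving: e^(-k*(x-x0)) = 1/3
x = x0 + ln(3)/k
ln(3) = 1.0986
x = 22 + 1.0986/3.0
= 22 + 0.3662
= 22.37


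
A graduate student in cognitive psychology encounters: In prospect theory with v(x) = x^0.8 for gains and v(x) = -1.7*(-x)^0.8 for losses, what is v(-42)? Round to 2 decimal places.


Since x = -42 < 0, use v(x) = -lambda*(-x)^alpha
(-x) = 42
42^0.8 = 19.8884
v(-42) = -1.7 * 19.8884
= -33.81


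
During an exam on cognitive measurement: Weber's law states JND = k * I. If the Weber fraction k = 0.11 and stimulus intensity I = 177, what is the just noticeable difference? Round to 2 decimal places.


JND = k * I
JND = 0.11 * 177
= 19.47


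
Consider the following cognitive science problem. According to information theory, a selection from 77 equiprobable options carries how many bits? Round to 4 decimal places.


H = log2(n)
H = log2(77)
= 6.2668


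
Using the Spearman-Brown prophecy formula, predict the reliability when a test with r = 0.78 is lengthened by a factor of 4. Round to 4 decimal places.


r_new = n*r / (1 + (n-1)*r)
Numerator = 4 * 0.78 = 3.12
Denominator = 1 + 3 * 0.78 = 3.34
r_new = 3.12 / 3.34
= 0.9341


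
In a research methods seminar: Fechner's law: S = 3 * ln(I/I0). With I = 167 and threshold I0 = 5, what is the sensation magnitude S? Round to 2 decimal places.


S = 3 * ln(167/5)
I/I0 = 33.4
ln(33.4) = 3.5086
S = 3 * 3.5086
= 10.53


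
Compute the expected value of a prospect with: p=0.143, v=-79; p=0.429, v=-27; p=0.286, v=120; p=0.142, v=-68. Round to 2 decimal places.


EU = sum(p_i * v_i)
0.143 * -79 = -11.297
0.429 * -27 = -11.583
0.286 * 120 = 34.32
0.142 * -68 = -9.656
EU = -11.297 + -11.583 + 34.32 + -9.656
= 1.78


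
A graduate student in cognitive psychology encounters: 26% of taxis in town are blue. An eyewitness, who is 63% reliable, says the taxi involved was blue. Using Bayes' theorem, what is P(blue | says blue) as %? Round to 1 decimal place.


P(blue | says blue) = P(says blue | blue)*P(blue) / [P(says blue | blue)*P(blue) + P(says blue | not blue)*P(not blue)]
Numerator = 0.63 * 0.26 = 0.1638
False identification = 0.37 * 0.74 = 0.2738
P = 0.1638 / (0.1638 + 0.2738)
= 0.1638 / 0.4376
As percentage = 37.4


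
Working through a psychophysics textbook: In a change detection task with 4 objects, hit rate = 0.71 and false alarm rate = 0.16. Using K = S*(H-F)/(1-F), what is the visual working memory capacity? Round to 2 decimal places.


K = S * (H - F) / (1 - F)
H - F = 0.55
1 - F = 0.84
K = 4 * 0.55 / 0.84
= 2.62


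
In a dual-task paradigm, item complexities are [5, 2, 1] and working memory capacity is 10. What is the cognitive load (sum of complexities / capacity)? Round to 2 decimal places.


Total complexity = 5 + 2 + 1 = 8
Load = total / capacity = 8 / 10
= 0.80


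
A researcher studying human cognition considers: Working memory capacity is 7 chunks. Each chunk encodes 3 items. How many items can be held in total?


Total items = chunks * items_per_chunk
= 7 * 3
= 21


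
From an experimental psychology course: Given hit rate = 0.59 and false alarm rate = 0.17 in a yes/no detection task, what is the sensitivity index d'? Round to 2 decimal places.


d' = z(HR) - z(FAR)
z(0.59) = 0.2275
z(0.17) = -0.9542
d' = 0.2275 - -0.9542
= 1.18


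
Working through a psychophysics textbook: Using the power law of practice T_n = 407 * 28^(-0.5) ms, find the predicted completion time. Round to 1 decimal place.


T_n = 407 * 28^(-0.5)
28^(-0.5) = 0.188982
T_n = 407 * 0.188982
= 76.9 ms


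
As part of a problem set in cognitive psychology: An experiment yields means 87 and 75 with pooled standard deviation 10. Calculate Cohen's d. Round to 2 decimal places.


Cohen's d = (M1 - M2) / S_pooled
= (87 - 75) / 10
= 12 / 10
= 1.20


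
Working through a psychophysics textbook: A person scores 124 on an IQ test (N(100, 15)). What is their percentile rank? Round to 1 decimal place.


z = (IQ - mean) / SD
z = (124 - 100) / 15 = 1.6
Percentile = Phi(1.6) * 100
Phi(1.6) = 0.945201
= 94.5


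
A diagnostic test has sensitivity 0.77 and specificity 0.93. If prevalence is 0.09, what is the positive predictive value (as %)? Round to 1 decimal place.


PPV = (sens * prev) / (sens * prev + (1-spec) * (1-prev))
Numerator = 0.77 * 0.09 = 0.0693
P(positive and no disease) = (1 - spec) * (1 - prev) = (1 - 0.93) * (1 - 0.09) = 0.0637
Denominator = 0.0693 + 0.0637 = 0.133
PPV = 0.0693 / 0.133 = 0.521053
As percentage = 52.1


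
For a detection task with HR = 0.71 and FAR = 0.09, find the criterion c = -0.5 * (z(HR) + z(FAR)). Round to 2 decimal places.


c = -0.5 * (z(HR) + z(FAR))
z(0.71) = 0.5534
z(0.09) = -1.3408
c = -0.5 * (0.5534 + -1.3408)
= -0.5 * -0.7874
= 0.39


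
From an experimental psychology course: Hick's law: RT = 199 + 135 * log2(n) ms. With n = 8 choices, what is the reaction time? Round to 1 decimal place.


RT = 199 + 135 * log2(8)
log2(8) = 3.0
RT = 199 + 135 * 3.0
= 199 + 405.0
= 604.0 ms


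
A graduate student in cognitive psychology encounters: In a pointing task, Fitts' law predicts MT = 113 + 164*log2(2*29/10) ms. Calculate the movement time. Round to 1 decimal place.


MT = 113 + 164 * log2(2*29/10)
2D/W = 5.8
log2(5.8) = 2.5361
MT = 113 + 164 * 2.5361
= 528.9 ms


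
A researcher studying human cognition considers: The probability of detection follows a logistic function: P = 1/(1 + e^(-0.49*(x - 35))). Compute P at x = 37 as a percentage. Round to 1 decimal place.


P(x) = 1/(1 + e^(-0.49*(37 - 35)))
Exponent = -0.49 * 2 = -0.98
e^(-0.98) = 0.375311
P = 1/(1 + 0.375311) = 0.727108
Percentage = 72.7


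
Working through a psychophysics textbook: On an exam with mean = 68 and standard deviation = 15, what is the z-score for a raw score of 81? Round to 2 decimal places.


z = (X - mu) / sigma
= (81 - 68) / 15
= 13 / 15
= 0.87


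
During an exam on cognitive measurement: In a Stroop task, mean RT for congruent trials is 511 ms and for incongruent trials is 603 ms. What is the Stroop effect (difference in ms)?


Stroop effect = RT(incongruent) - RT(congruent)
= 603 - 511
= 92 ms


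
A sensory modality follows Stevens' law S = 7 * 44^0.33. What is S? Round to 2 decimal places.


S = 7 * 44^0.33
44^0.33 = 3.4861
S = 7 * 3.4861
= 24.40


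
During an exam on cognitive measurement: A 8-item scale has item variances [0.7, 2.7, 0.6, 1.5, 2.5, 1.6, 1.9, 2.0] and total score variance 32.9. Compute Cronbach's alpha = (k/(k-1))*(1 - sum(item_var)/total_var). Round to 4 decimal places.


alpha = (k/(k-1)) * (1 - sum(s_i^2)/s_total^2)
sum(item variances) = 13.5
k/(k-1) = 8/7 = 1.142857
1 - 13.5/32.9 = 1 - 0.410334 = 0.589666
alpha = 1.142857 * 0.589666
= 0.6739


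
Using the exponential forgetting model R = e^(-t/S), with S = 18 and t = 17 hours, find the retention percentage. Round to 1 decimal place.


R = e^(-t/S)
-t/S = -17/18 = -0.944444
R = e^(-0.944444) = 0.388896
Percentage = 0.388896 * 100
= 38.9


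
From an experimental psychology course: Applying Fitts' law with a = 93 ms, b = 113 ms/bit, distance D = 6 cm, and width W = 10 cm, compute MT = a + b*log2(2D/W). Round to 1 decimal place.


MT = 93 + 113 * log2(2*6/10)
2D/W = 1.2
log2(1.2) = 0.263
MT = 93 + 113 * 0.263
= 122.7 ms


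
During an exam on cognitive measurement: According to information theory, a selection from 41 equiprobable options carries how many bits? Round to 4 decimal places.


H = log2(n)
H = log2(41)
= 5.3576


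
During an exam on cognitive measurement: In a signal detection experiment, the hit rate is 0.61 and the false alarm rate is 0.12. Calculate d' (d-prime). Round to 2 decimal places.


d' = z(HR) - z(FAR)
z(0.61) = 0.2793
z(0.12) = -1.175
d' = 0.2793 - -1.175
= 1.45


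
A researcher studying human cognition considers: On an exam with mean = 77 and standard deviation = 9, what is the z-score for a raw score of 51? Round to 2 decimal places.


z = (X - mu) / sigma
= (51 - 77) / 9
= -26 / 9
= -2.89


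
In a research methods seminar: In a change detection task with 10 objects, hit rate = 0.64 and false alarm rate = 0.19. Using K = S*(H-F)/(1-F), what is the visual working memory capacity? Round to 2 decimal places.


K = S * (H - F) / (1 - F)
H - F = 0.45
1 - F = 0.81
K = 10 * 0.45 / 0.81
= 5.56


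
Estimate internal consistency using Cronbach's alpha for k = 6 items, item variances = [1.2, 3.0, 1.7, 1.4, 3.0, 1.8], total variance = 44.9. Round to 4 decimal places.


alpha = (k/(k-1)) * (1 - sum(s_i^2)/s_total^2)
sum(item variances) = 12.1
k/(k-1) = 6/5 = 1.2
1 - 12.1/44.9 = 1 - 0.269488 = 0.730512
alpha = 1.2 * 0.730512
= 0.8766


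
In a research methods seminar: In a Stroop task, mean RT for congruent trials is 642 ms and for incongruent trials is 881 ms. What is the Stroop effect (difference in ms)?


Stroop effect = RT(incongruent) - RT(congruent)
= 881 - 642
= 239 ms


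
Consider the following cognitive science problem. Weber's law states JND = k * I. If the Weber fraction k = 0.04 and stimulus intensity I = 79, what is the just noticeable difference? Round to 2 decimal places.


JND = k * I
JND = 0.04 * 79
= 3.16


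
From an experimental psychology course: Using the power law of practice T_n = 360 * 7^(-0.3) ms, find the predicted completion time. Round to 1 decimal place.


T_n = 360 * 7^(-0.3)
7^(-0.3) = 0.55779
T_n = 360 * 0.55779
= 200.8 ms


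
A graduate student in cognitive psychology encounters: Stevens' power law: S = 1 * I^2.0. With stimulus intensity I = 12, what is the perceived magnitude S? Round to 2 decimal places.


S = 1 * 12^2.0
12^2.0 = 144.0
S = 1 * 144.0
= 144.00


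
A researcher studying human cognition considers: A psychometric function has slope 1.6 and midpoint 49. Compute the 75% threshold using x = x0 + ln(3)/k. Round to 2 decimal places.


At P = 0.75: 0.75 = 1/(1 + e^(-k*(x-x0)))
Solving: e^(-k*(x-x0)) = 1/3
x = x0 + ln(3)/k
ln(3) = 1.0986
x = 49 + 1.0986/1.6
= 49 + 0.6866
= 49.69


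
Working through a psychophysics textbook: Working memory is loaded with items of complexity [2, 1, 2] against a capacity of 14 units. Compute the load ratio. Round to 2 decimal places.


Total complexity = 2 + 1 + 2 = 5
Load = total / capacity = 5 / 14
= 0.36


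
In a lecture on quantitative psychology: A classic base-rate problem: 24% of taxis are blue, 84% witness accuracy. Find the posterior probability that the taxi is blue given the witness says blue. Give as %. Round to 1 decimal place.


P(blue | says blue) = P(says blue | blue)*P(blue) / [P(says blue | blue)*P(blue) + P(says blue | not blue)*P(not blue)]
Numerator = 0.84 * 0.24 = 0.2016
False identification = 0.16 * 0.76 = 0.1216
P = 0.2016 / (0.2016 + 0.1216)
= 0.2016 / 0.3232
As percentage = 62.4


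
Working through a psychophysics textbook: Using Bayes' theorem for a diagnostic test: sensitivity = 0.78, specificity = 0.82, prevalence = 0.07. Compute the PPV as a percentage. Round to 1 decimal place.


PPV = (sens * prev) / (sens * prev + (1-spec) * (1-prev))
Numerator = 0.78 * 0.07 = 0.0546
P(positive and no disease) = (1 - spec) * (1 - prev) = (1 - 0.82) * (1 - 0.07) = 0.1674
Denominator = 0.0546 + 0.1674 = 0.222
PPV = 0.0546 / 0.222 = 0.245946
As percentage = 24.6


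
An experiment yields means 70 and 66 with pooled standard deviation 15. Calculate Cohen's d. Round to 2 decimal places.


Cohen's d = (M1 - M2) / S_pooled
= (70 - 66) / 15
= 4 / 15
= 0.27


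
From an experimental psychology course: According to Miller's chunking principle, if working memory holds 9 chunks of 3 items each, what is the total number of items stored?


Total items = chunks * items_per_chunk
= 9 * 3
= 27


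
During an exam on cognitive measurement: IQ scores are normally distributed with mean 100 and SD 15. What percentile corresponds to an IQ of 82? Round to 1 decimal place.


z = (IQ - mean) / SD
z = (82 - 100) / 15 = -1.2
Percentile = Phi(-1.2) * 100
Phi(-1.2) = 0.11507
= 11.5


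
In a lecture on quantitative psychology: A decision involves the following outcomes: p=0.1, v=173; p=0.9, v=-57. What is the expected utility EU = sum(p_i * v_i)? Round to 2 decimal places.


EU = sum(p_i * v_i)
0.1 * 173 = 17.3
0.9 * -57 = -51.3
EU = 17.3 + -51.3
= -34.00


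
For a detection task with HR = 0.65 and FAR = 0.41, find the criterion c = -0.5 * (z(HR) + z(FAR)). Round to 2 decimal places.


c = -0.5 * (z(HR) + z(FAR))
z(0.65) = 0.3853
z(0.41) = -0.2275
c = -0.5 * (0.3853 + -0.2275)
= -0.5 * 0.1578
= -0.08


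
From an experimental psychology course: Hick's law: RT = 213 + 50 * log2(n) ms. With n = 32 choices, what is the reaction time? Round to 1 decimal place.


RT = 213 + 50 * log2(32)
log2(32) = 5.0
RT = 213 + 50 * 5.0
= 213 + 250.0
= 463.0 ms


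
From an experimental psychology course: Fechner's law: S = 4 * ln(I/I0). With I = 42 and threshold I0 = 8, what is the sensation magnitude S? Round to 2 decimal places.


S = 4 * ln(42/8)
I/I0 = 5.25
ln(5.25) = 1.6582
S = 4 * 1.6582
= 6.63


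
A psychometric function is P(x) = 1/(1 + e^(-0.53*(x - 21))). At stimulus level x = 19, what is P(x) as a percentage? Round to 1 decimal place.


P(x) = 1/(1 + e^(-0.53*(19 - 21)))
Exponent = -0.53 * -2 = 1.06
e^(1.06) = 2.886371
P = 1/(1 + 2.886371) = 0.257309
Percentage = 25.7


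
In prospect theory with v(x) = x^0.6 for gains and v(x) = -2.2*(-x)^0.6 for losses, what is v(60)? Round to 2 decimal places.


Since x = 60 >= 0, use v(x) = x^0.6
60^0.6 = 11.6652
v(60) = 11.67


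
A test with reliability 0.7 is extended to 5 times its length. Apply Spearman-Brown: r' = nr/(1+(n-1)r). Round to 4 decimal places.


r_new = n*r / (1 + (n-1)*r)
Numerator = 5 * 0.7 = 3.5
Denominator = 1 + 4 * 0.7 = 3.8
r_new = 3.5 / 3.8
= 0.9211


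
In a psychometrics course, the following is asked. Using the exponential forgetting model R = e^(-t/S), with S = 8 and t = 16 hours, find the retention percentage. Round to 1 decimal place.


R = e^(-t/S)
-t/S = -16/8 = -2.0
R = e^(-2.0) = 0.135335
Percentage = 0.135335 * 100
= 13.5


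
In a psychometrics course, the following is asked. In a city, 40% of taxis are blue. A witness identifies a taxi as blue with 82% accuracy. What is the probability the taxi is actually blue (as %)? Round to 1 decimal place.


P(blue | says blue) = P(says blue | blue)*P(blue) / [P(says blue | blue)*P(blue) + P(says blue | not blue)*P(not blue)]
Numerator = 0.82 * 0.4 = 0.328
False identification = 0.18 * 0.6 = 0.108
P = 0.328 / (0.328 + 0.108)
= 0.328 / 0.436
As percentage = 75.2


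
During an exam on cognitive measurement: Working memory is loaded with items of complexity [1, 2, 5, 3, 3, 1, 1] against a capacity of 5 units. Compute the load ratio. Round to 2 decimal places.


Total complexity = 1 + 2 + 5 + 3 + 3 + 1 + 1 = 16
Load = total / capacity = 16 / 5
= 3.20


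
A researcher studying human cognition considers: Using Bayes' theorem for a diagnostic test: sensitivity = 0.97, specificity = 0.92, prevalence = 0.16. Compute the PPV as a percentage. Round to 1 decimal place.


PPV = (sens * prev) / (sens * prev + (1-spec) * (1-prev))
Numerator = 0.97 * 0.16 = 0.1552
P(positive and no disease) = (1 - spec) * (1 - prev) = (1 - 0.92) * (1 - 0.16) = 0.0672
Denominator = 0.1552 + 0.0672 = 0.2224
PPV = 0.1552 / 0.2224 = 0.697842
As percentage = 69.8


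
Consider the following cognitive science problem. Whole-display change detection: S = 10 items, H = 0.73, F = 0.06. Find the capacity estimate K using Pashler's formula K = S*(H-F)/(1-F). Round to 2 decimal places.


K = S * (H - F) / (1 - F)
H - F = 0.67
1 - F = 0.94
K = 10 * 0.67 / 0.94
= 7.13


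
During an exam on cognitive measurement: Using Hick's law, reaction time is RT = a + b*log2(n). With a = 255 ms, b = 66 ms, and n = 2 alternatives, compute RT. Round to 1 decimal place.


RT = 255 + 66 * log2(2)
log2(2) = 1.0
RT = 255 + 66 * 1.0
= 255 + 66.0
= 321.0 ms


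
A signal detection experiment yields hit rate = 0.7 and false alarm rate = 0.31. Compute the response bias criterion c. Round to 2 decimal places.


c = -0.5 * (z(HR) + z(FAR))
z(0.7) = 0.5244
z(0.31) = -0.4959
c = -0.5 * (0.5244 + -0.4959)
= -0.5 * 0.0285
= -0.01


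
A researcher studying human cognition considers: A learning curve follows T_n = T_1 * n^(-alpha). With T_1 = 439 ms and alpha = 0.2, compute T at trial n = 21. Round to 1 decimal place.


T_n = 439 * 21^(-0.2)
21^(-0.2) = 0.543946
T_n = 439 * 0.543946
= 238.8 ms


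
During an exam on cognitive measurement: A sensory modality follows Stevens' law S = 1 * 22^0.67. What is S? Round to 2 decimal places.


S = 1 * 22^0.67
22^0.67 = 7.9327
S = 1 * 7.9327
= 7.93


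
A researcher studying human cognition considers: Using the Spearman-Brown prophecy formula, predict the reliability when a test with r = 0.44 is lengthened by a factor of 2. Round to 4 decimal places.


r_new = n*r / (1 + (n-1)*r)
Numerator = 2 * 0.44 = 0.88
Denominator = 1 + 1 * 0.44 = 1.44
r_new = 0.88 / 1.44
= 0.6111


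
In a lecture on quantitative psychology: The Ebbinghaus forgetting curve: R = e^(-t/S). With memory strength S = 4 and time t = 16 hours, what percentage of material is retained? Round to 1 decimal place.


R = e^(-t/S)
-t/S = -16/4 = -4.0
R = e^(-4.0) = 0.018316
Percentage = 0.018316 * 100
= 1.8


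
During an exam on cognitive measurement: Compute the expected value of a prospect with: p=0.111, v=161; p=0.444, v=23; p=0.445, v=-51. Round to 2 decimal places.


EU = sum(p_i * v_i)
0.111 * 161 = 17.871
0.444 * 23 = 10.212
0.445 * -51 = -22.695
EU = 17.871 + 10.212 + -22.695
= 5.39


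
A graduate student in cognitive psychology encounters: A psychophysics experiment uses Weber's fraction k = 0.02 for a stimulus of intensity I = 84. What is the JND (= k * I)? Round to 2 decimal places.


JND = k * I
JND = 0.02 * 84
= 1.68


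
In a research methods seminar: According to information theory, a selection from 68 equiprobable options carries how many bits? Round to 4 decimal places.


H = log2(n)
H = log2(68)
= 6.0875


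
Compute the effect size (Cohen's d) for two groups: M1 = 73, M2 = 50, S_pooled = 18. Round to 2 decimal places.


Cohen's d = (M1 - M2) / S_pooled
= (73 - 50) / 18
= 23 / 18
= 1.28


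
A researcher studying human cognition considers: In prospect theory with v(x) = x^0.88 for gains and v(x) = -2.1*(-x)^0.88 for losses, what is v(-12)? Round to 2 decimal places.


Since x = -12 < 0, use v(x) = -lambda*(-x)^alpha
(-x) = 12
12^0.88 = 8.9059
v(-12) = -2.1 * 8.9059
= -18.70


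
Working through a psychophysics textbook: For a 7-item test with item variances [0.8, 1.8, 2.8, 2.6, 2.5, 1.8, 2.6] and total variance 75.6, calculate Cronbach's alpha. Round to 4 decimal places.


alpha = (k/(k-1)) * (1 - sum(s_i^2)/s_total^2)
sum(item variances) = 14.9
k/(k-1) = 7/6 = 1.166667
1 - 14.9/75.6 = 1 - 0.19709 = 0.80291
alpha = 1.166667 * 0.80291
= 0.9367


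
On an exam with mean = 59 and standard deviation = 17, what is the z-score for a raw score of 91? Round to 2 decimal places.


z = (X - mu) / sigma
= (91 - 59) / 17
= 32 / 17
= 1.88


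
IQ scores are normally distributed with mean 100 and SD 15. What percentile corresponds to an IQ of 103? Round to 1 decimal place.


z = (IQ - mean) / SD
z = (103 - 100) / 15 = 0.2
Percentile = Phi(0.2) * 100
Phi(0.2) = 0.57926
= 57.9


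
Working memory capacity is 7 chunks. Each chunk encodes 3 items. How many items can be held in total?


Total items = chunks * items_per_chunk
= 7 * 3
= 21


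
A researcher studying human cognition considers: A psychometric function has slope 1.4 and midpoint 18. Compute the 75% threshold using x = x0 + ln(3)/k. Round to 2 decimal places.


At P = 0.75: 0.75 = 1/(1 + e^(-k*(x-x0)))
Solving: e^(-k*(x-x0)) = 1/3
x = x0 + ln(3)/k
ln(3) = 1.0986
x = 18 + 1.0986/1.4
= 18 + 0.7847
= 18.78


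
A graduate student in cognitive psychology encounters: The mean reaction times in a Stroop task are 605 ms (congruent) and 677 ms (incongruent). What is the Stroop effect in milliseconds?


Stroop effect = RT(incongruent) - RT(congruent)
= 677 - 605
= 72 ms


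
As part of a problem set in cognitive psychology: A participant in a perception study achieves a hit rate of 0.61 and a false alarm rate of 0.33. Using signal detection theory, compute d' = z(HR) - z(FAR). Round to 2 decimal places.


d' = z(HR) - z(FAR)
z(0.61) = 0.2793
z(0.33) = -0.4399
d' = 0.2793 - -0.4399
= 0.72


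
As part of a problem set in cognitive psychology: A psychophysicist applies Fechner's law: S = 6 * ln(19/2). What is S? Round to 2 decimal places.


S = 6 * ln(19/2)
I/I0 = 9.5
ln(9.5) = 2.2513
S = 6 * 2.2513
= 13.51


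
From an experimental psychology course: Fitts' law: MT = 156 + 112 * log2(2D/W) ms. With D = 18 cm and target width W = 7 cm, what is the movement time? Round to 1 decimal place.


MT = 156 + 112 * log2(2*18/7)
2D/W = 5.142857
log2(5.142857) = 2.3626
MT = 156 + 112 * 2.3626
= 420.6 ms


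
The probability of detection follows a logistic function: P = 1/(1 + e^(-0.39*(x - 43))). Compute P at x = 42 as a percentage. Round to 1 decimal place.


P(x) = 1/(1 + e^(-0.39*(42 - 43)))
Exponent = -0.39 * -1 = 0.39
e^(0.39) = 1.476981
P = 1/(1 + 1.476981) = 0.403717
Percentage = 40.4


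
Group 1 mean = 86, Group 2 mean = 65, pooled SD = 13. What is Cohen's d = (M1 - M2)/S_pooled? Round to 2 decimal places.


Cohen's d = (M1 - M2) / S_pooled
= (86 - 65) / 13
= 21 / 13
= 1.62


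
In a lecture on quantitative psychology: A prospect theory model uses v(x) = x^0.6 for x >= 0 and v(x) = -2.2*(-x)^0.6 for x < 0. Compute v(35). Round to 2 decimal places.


Since x = 35 >= 0, use v(x) = x^0.6
35^0.6 = 8.4419
v(35) = 8.44


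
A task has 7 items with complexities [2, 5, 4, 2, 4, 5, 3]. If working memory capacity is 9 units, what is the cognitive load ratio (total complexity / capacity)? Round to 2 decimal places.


Total complexity = 2 + 5 + 4 + 2 + 4 + 5 + 3 = 25
Load = total / capacity = 25 / 9
= 2.78


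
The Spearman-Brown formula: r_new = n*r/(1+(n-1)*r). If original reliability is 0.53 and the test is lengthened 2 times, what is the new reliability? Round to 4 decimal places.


r_new = n*r / (1 + (n-1)*r)
Numerator = 2 * 0.53 = 1.06
Denominator = 1 + 1 * 0.53 = 1.53
r_new = 1.06 / 1.53
= 0.6928


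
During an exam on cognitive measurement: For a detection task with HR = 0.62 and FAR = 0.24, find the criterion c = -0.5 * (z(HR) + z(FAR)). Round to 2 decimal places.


c = -0.5 * (z(HR) + z(FAR))
z(0.62) = 0.3055
z(0.24) = -0.7063
c = -0.5 * (0.3055 + -0.7063)
= -0.5 * -0.4008
= 0.20


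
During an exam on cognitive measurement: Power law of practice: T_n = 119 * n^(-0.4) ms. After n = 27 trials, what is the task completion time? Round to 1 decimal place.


T_n = 119 * 27^(-0.4)
27^(-0.4) = 0.267581
T_n = 119 * 0.267581
= 31.8 ms


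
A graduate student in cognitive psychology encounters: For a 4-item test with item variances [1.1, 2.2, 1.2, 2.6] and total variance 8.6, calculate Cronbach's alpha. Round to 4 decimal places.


alpha = (k/(k-1)) * (1 - sum(s_i^2)/s_total^2)
sum(item variances) = 7.1
k/(k-1) = 4/3 = 1.333333
1 - 7.1/8.6 = 1 - 0.825581 = 0.174419
alpha = 1.333333 * 0.174419
= 0.2326


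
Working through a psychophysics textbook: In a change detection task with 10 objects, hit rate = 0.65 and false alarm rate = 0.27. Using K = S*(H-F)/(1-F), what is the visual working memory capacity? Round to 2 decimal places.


K = S * (H - F) / (1 - F)
H - F = 0.38
1 - F = 0.73
K = 10 * 0.38 / 0.73
= 5.21


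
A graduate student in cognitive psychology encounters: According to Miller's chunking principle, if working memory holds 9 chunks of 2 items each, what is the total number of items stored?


Total items = chunks * items_per_chunk
= 9 * 2
= 18


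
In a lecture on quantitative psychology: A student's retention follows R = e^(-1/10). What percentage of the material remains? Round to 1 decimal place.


R = e^(-t/S)
-t/S = -1/10 = -0.1
R = e^(-0.1) = 0.904837
Percentage = 0.904837 * 100
= 90.5


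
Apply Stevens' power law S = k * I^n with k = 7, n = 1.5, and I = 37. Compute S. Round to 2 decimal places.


S = 7 * 37^1.5
37^1.5 = 225.0622
S = 7 * 225.0622
= 1575.44


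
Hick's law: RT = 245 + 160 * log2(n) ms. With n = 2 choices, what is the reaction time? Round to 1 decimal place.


RT = 245 + 160 * log2(2)
log2(2) = 1.0
RT = 245 + 160 * 1.0
= 245 + 160.0
= 405.0 ms


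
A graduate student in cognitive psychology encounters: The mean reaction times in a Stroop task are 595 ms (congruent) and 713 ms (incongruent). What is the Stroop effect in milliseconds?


Stroop effect = RT(incongruent) - RT(congruent)
= 713 - 595
= 118 ms


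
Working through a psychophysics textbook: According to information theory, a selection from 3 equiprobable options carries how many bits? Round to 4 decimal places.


H = log2(n)
H = log2(3)
= 1.5850


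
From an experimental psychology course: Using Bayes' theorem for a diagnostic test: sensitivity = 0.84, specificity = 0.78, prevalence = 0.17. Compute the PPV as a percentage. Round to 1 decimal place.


PPV = (sens * prev) / (sens * prev + (1-spec) * (1-prev))
Numerator = 0.84 * 0.17 = 0.1428
P(positive and no disease) = (1 - spec) * (1 - prev) = (1 - 0.78) * (1 - 0.17) = 0.1826
Denominator = 0.1428 + 0.1826 = 0.3254
PPV = 0.1428 / 0.3254 = 0.438844
As percentage = 43.9


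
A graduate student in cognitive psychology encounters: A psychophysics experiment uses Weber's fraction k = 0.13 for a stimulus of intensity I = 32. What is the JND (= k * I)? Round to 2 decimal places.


JND = k * I
JND = 0.13 * 32
= 4.16


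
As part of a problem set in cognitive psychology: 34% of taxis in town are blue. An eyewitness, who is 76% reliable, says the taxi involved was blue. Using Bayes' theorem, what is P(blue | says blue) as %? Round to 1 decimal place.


P(blue | says blue) = P(says blue | blue)*P(blue) / [P(says blue | blue)*P(blue) + P(says blue | not blue)*P(not blue)]
Numerator = 0.76 * 0.34 = 0.2584
False identification = 0.24 * 0.66 = 0.1584
P = 0.2584 / (0.2584 + 0.1584)
= 0.2584 / 0.4168
As percentage = 62.0


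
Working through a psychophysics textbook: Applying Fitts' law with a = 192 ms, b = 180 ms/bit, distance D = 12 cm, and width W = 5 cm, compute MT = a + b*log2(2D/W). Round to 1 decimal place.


MT = 192 + 180 * log2(2*12/5)
2D/W = 4.8
log2(4.8) = 2.263
MT = 192 + 180 * 2.263
= 599.3 ms


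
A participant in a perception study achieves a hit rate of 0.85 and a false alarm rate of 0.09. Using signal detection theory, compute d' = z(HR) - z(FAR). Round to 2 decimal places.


d' = z(HR) - z(FAR)
z(0.85) = 1.0364
z(0.09) = -1.3408
d' = 1.0364 - -1.3408
= 2.38


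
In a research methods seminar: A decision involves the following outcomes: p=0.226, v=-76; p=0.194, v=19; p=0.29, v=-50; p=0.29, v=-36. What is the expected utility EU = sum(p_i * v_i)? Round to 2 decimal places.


EU = sum(p_i * v_i)
0.226 * -76 = -17.176
0.194 * 19 = 3.686
0.29 * -50 = -14.5
0.29 * -36 = -10.44
EU = -17.176 + 3.686 + -14.5 + -10.44
= -38.43


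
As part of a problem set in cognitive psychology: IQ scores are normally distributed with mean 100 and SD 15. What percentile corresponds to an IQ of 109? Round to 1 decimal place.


z = (IQ - mean) / SD
z = (109 - 100) / 15 = 0.6
Percentile = Phi(0.6) * 100
Phi(0.6) = 0.725747
= 72.6


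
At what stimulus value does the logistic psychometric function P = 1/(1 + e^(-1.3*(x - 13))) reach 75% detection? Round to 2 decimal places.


At P = 0.75: 0.75 = 1/(1 + e^(-k*(x-x0)))
Solving: e^(-k*(x-x0)) = 1/3
x = x0 + ln(3)/k
ln(3) = 1.0986
x = 13 + 1.0986/1.3
= 13 + 0.8451
= 13.85


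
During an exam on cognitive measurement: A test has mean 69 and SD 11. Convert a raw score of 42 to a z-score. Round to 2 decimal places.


z = (X - mu) / sigma
= (42 - 69) / 11
= -27 / 11
= -2.45


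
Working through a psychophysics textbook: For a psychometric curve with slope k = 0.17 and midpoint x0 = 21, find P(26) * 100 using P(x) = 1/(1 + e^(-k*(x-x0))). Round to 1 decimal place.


P(x) = 1/(1 + e^(-0.17*(26 - 21)))
Exponent = -0.17 * 5 = -0.85
e^(-0.85) = 0.427415
P = 1/(1 + 0.427415) = 0.700567
Percentage = 70.1


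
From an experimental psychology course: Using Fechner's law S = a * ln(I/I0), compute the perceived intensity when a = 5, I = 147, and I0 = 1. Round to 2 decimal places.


S = 5 * ln(147/1)
I/I0 = 147.0
ln(147.0) = 4.9904
S = 5 * 4.9904
= 24.95


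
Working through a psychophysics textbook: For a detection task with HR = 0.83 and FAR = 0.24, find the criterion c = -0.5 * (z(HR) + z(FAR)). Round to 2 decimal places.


c = -0.5 * (z(HR) + z(FAR))
z(0.83) = 0.9542
z(0.24) = -0.7063
c = -0.5 * (0.9542 + -0.7063)
= -0.5 * 0.2479
= -0.12


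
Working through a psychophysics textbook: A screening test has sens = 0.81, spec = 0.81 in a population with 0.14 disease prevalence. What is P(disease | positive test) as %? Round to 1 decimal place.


PPV = (sens * prev) / (sens * prev + (1-spec) * (1-prev))
Numerator = 0.81 * 0.14 = 0.1134
P(positive and no disease) = (1 - spec) * (1 - prev) = (1 - 0.81) * (1 - 0.14) = 0.1634
Denominator = 0.1134 + 0.1634 = 0.2768
PPV = 0.1134 / 0.2768 = 0.409682
As percentage = 41.0


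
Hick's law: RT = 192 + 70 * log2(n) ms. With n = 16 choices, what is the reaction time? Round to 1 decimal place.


RT = 192 + 70 * log2(16)
log2(16) = 4.0
RT = 192 + 70 * 4.0
= 192 + 280.0
= 472.0 ms


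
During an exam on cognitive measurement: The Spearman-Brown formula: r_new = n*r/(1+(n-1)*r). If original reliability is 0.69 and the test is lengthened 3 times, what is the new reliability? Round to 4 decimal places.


r_new = n*r / (1 + (n-1)*r)
Numerator = 3 * 0.69 = 2.07
Denominator = 1 + 2 * 0.69 = 2.38
r_new = 2.07 / 2.38
= 0.8697


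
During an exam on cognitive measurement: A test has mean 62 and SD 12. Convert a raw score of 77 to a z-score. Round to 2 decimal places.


z = (X - mu) / sigma
= (77 - 62) / 12
= 15 / 12
= 1.25


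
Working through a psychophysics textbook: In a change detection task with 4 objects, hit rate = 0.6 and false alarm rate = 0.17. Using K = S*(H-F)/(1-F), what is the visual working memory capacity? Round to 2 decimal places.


K = S * (H - F) / (1 - F)
H - F = 0.43
1 - F = 0.83
K = 4 * 0.43 / 0.83
= 2.07


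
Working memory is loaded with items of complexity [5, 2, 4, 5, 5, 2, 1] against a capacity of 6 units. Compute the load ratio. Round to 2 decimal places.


Total complexity = 5 + 2 + 4 + 5 + 5 + 2 + 1 = 24
Load = total / capacity = 24 / 6
= 4.00


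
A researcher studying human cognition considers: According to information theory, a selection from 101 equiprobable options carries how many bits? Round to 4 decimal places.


H = log2(n)
H = log2(101)
= 6.6582


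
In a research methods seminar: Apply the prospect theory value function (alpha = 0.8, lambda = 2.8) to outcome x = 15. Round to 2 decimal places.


Since x = 15 >= 0, use v(x) = x^0.8
15^0.8 = 8.7272
v(15) = 8.73


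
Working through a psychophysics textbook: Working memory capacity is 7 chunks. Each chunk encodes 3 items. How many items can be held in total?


Total items = chunks * items_per_chunk
= 7 * 3
= 21


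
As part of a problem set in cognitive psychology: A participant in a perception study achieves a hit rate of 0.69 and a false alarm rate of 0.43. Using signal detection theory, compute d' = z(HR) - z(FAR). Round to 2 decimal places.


d' = z(HR) - z(FAR)
z(0.69) = 0.4959
z(0.43) = -0.1764
d' = 0.4959 - -0.1764
= 0.67


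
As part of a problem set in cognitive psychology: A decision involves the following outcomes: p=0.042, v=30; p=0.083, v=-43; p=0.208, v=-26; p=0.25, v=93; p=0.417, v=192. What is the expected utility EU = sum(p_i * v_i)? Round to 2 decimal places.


EU = sum(p_i * v_i)
0.042 * 30 = 1.26
0.083 * -43 = -3.569
0.208 * -26 = -5.408
0.25 * 93 = 23.25
0.417 * 192 = 80.064
EU = 1.26 + -3.569 + -5.408 + 23.25 + 80.064
= 95.60


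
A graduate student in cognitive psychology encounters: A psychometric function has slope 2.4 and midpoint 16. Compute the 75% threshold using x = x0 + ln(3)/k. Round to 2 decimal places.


At P = 0.75: 0.75 = 1/(1 + e^(-k*(x-x0)))
Solving: e^(-k*(x-x0)) = 1/3
x = x0 + ln(3)/k
ln(3) = 1.0986
x = 16 + 1.0986/2.4
= 16 + 0.4578
= 16.46


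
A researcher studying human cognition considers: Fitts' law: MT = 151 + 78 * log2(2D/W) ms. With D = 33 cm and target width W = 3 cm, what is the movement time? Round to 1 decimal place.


MT = 151 + 78 * log2(2*33/3)
2D/W = 22.0
log2(22.0) = 4.4594
MT = 151 + 78 * 4.4594
= 498.8 ms


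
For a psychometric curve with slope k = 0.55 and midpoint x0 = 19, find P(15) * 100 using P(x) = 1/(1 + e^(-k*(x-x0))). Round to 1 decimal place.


P(x) = 1/(1 + e^(-0.55*(15 - 19)))
Exponent = -0.55 * -4 = 2.2
e^(2.2) = 9.025013
P = 1/(1 + 9.025013) = 0.09975
Percentage = 10.0


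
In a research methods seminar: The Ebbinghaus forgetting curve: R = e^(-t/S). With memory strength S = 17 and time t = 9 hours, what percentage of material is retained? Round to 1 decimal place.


R = e^(-t/S)
-t/S = -9/17 = -0.529412
R = e^(-0.529412) = 0.588951
Percentage = 0.588951 * 100
= 58.9
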